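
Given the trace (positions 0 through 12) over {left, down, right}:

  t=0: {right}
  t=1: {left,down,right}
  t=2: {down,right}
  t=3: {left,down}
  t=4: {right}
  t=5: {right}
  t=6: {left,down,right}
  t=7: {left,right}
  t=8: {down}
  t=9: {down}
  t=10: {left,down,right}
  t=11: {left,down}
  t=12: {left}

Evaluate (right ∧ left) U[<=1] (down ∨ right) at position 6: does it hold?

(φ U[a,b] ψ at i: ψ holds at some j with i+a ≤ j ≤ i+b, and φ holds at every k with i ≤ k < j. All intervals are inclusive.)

Need some j in [6,7] with (down ∨ right), and (right ∧ left) at every k in [6,j-1].
  j=6: (down ∨ right) holds; no prefix to check → satisfied.

Holds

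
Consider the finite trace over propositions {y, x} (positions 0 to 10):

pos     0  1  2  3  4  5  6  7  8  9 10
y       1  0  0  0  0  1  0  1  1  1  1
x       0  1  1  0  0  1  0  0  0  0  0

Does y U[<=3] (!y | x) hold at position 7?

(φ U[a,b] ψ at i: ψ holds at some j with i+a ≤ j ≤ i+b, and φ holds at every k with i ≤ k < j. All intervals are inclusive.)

Does not hold

Need some j in [7,10] with (!y | x), and y at every k in [7,j-1].
  j=7: (!y | x) false.
  j=8: (!y | x) false.
  j=9: (!y | x) false.
  j=10: (!y | x) false.
No j in the window works → until fails.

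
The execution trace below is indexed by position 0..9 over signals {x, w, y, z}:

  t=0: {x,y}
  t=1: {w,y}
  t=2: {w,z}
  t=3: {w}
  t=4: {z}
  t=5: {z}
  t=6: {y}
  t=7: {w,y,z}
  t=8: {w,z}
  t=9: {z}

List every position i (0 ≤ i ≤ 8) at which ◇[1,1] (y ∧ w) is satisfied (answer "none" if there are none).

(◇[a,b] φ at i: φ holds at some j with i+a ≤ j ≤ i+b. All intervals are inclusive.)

Evaluate at each i in [0,8]:
  i=0: ✓ (witness j=1)
  i=1: ✗ (none in [2,2])
  i=2: ✗ (none in [3,3])
  i=3: ✗ (none in [4,4])
  i=4: ✗ (none in [5,5])
  i=5: ✗ (none in [6,6])
  i=6: ✓ (witness j=7)
  i=7: ✗ (none in [8,8])
  i=8: ✗ (none in [9,9])

0, 6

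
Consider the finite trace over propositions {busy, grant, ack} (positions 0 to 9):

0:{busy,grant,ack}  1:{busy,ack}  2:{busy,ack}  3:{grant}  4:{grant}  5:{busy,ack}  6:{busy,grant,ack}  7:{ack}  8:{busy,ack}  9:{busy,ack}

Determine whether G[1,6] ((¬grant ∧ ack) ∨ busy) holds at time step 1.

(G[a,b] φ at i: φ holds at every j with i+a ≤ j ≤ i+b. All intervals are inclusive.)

No

Check ((¬grant ∧ ack) ∨ busy) at every j in [2,7]:
  j=2: true
  j=3: false
  j=4: false
  j=5: true
  j=6: true
  j=7: true
Fails at j=3 → formula fails.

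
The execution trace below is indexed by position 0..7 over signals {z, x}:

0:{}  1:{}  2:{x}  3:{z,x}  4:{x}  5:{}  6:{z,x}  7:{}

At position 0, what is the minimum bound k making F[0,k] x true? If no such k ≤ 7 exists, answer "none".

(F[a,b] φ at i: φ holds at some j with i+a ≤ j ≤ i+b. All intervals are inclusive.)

Scan j = 0,1,… for x:
  j=0: fails
  j=1: fails
  j=2: holds
First hit at j=2, so smallest k = 2-0 = 2.

2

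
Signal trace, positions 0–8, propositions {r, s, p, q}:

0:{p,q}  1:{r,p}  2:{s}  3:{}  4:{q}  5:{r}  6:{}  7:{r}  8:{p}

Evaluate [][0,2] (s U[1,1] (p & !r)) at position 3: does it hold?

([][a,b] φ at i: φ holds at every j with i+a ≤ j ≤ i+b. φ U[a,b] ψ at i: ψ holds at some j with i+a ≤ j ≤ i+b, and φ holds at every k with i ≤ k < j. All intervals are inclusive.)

Check (s U[1,1] (p & !r)) at every j in [3,5]:
  j=3: fails
  j=4: fails
  j=5: fails
Fails at j=3 → formula fails.

False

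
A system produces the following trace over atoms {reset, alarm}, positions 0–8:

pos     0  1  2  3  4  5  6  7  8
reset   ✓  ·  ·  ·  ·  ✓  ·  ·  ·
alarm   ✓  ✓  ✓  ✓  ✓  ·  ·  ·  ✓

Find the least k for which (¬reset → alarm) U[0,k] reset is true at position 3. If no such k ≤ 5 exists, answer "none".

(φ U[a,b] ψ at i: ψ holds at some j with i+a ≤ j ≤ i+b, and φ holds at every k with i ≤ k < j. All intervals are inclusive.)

Need earliest j ≥ 3 with reset, and (¬reset → alarm) at every k in [3,j-1].
  j=3: rhs fails.
  j=4: rhs fails.
  j=5: rhs holds; lhs holds on [3,4]. k = 2.

2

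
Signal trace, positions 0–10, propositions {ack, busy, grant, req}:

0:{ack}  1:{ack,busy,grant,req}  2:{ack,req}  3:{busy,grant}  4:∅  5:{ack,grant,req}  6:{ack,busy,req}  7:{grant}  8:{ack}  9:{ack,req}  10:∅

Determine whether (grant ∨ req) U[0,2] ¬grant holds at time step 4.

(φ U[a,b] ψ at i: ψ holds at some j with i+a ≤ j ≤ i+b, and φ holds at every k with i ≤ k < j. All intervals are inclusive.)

Need some j in [4,6] with ¬grant, and (grant ∨ req) at every k in [4,j-1].
  j=4: ¬grant holds; no prefix to check → satisfied.

True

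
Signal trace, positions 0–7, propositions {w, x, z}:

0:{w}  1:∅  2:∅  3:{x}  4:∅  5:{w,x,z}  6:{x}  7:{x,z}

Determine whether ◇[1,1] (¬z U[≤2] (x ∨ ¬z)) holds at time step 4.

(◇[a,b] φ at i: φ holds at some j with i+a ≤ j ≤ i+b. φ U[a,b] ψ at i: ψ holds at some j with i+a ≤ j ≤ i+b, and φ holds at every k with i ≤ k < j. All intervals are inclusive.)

Check (¬z U[≤2] (x ∨ ¬z)) at each j in [5,5]:
  j=5: holds
Found at j=5 → formula holds.

True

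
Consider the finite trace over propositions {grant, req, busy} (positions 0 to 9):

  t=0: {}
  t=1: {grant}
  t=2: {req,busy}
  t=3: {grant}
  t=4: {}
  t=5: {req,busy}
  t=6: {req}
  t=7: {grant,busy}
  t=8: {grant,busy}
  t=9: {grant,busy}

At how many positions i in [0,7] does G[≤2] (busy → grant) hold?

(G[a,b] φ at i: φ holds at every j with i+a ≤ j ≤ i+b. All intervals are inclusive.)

2

Evaluate at each i in [0,7]:
  i=0: ✗ (fails at j=2)
  i=1: ✗ (fails at j=2)
  i=2: ✗ (fails at j=2)
  i=3: ✗ (fails at j=5)
  i=4: ✗ (fails at j=5)
  i=5: ✗ (fails at j=5)
  i=6: ✓ (all of [6,8])
  i=7: ✓ (all of [7,9])
Positions where it holds: {6, 7} → 2.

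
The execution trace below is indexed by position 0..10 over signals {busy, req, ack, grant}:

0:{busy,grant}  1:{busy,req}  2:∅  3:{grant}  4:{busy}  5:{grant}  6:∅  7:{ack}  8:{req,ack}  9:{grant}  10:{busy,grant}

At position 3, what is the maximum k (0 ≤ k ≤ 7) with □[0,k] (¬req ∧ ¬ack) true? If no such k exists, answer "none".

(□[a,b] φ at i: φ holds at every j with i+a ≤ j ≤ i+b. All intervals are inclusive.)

3

(¬req ∧ ¬ack) must hold from j=3 onward; find where it first fails.
  j=3: holds
  j=4: holds
  j=5: holds
  j=6: holds
  j=7: fails
Holds on [3,6], so largest k = 3.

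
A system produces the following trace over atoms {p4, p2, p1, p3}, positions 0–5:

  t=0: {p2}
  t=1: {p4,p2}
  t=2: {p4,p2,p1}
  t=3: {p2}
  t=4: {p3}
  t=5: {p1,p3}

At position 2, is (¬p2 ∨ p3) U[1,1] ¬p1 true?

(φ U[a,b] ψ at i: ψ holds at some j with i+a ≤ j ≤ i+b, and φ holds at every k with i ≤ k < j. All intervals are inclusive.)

No

Need some j in [3,3] with ¬p1, and (¬p2 ∨ p3) at every k in [2,j-1].
  j=3: ¬p1 holds, but (¬p2 ∨ p3) fails at k=2 → not this j.
No j in the window works → until fails.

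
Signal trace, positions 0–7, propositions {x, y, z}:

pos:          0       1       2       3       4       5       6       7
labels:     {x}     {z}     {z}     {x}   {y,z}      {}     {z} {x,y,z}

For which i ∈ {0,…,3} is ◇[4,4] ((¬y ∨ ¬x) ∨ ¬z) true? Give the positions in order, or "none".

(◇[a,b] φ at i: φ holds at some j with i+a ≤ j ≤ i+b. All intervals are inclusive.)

0, 1, 2

Evaluate at each i in [0,3]:
  i=0: ✓ (witness j=4)
  i=1: ✓ (witness j=5)
  i=2: ✓ (witness j=6)
  i=3: ✗ (none in [7,7])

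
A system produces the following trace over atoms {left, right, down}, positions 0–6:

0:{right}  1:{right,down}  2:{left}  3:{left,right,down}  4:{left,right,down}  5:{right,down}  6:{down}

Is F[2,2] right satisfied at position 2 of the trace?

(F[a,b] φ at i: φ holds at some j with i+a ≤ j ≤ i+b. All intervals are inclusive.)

Check right at each j in [4,4]:
  j=4: true
Found at j=4 → formula holds.

True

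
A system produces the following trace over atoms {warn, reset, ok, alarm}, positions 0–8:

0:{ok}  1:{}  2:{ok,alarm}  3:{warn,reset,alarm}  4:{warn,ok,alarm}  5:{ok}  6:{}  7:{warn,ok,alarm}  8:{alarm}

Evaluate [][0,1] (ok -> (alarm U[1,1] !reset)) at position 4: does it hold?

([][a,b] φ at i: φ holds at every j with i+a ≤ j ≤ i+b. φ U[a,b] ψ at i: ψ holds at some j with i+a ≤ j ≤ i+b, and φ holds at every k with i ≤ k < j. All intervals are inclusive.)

Check (ok -> (alarm U[1,1] !reset)) at every j in [4,5]:
  j=4: antecedent true; consequent holds → ✓
  j=5: antecedent true; consequent fails → ✗
Fails at j=5 → formula fails.

No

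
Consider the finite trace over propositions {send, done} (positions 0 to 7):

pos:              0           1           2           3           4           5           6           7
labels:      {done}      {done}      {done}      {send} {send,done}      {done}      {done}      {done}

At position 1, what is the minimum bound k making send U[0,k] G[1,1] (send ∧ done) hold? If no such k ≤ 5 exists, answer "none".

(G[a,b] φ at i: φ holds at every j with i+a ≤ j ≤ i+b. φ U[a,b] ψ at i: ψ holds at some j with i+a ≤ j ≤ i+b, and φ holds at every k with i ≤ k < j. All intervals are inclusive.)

none

Need earliest j ≥ 1 with G[1,1] (send ∧ done), and send at every k in [1,j-1].
  j=1: rhs fails.
  j=2: rhs fails.
  j=3: rhs holds but lhs fails at k=1.
  j=4: rhs fails.
  j=5: rhs fails.
  j=6: rhs fails.
No witness within the range → none.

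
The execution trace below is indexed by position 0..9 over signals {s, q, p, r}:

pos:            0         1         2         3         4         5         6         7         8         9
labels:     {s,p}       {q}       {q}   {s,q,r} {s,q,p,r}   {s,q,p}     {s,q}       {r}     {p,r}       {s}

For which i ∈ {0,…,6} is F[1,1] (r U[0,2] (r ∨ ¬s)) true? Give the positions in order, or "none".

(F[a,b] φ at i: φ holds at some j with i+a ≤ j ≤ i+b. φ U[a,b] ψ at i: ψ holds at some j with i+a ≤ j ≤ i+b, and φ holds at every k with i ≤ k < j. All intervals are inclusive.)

Evaluate at each i in [0,6]:
  i=0: ✓ (witness j=1)
  i=1: ✓ (witness j=2)
  i=2: ✓ (witness j=3)
  i=3: ✓ (witness j=4)
  i=4: ✗ (none in [5,5])
  i=5: ✗ (none in [6,6])
  i=6: ✓ (witness j=7)

0, 1, 2, 3, 6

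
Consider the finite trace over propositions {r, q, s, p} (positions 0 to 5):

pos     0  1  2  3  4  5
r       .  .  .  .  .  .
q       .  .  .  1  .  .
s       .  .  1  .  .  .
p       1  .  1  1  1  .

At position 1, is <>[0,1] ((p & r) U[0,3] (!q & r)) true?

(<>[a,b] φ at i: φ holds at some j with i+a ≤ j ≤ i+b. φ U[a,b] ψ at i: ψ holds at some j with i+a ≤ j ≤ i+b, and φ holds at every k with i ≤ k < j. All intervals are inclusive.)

Check ((p & r) U[0,3] (!q & r)) at each j in [1,2]:
  j=1: fails
  j=2: fails
No position in the window satisfies it → formula fails.

Does not hold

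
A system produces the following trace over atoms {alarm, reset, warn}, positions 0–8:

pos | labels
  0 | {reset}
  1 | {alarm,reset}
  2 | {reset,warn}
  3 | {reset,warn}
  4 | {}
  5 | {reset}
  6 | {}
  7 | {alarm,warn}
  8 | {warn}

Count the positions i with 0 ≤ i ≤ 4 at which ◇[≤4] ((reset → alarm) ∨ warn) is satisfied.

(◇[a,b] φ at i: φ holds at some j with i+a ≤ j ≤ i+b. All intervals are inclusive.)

Evaluate at each i in [0,4]:
  i=0: ✓ (witness j=1)
  i=1: ✓ (witness j=1)
  i=2: ✓ (witness j=2)
  i=3: ✓ (witness j=3)
  i=4: ✓ (witness j=4)
Positions where it holds: {0, 1, 2, 3, 4} → 5.

5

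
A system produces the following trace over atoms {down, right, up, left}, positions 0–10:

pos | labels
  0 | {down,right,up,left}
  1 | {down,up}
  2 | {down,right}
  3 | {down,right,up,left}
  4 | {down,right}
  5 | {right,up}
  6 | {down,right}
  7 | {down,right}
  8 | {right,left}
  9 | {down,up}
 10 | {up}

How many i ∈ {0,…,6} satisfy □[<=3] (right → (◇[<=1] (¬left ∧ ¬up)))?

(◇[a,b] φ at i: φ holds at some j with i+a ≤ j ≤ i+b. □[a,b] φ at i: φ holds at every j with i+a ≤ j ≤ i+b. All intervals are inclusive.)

Evaluate at each i in [0,6]:
  i=0: ✗ (fails at j=0)
  i=1: ✓ (all of [1,4])
  i=2: ✓ (all of [2,5])
  i=3: ✓ (all of [3,6])
  i=4: ✓ (all of [4,7])
  i=5: ✗ (fails at j=8)
  i=6: ✗ (fails at j=8)
Positions where it holds: {1, 2, 3, 4} → 4.

4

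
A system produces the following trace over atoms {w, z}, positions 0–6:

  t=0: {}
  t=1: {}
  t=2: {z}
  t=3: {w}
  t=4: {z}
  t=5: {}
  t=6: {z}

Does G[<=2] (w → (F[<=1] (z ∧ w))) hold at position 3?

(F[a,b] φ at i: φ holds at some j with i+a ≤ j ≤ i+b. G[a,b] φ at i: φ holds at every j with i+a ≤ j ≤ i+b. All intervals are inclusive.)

Does not hold

Check (w → (F[<=1] (z ∧ w))) at every j in [3,5]:
  j=3: antecedent true; consequent fails (none in [3,4]) → ✗
  j=4: antecedent false → ✓
  j=5: antecedent false → ✓
Fails at j=3 → formula fails.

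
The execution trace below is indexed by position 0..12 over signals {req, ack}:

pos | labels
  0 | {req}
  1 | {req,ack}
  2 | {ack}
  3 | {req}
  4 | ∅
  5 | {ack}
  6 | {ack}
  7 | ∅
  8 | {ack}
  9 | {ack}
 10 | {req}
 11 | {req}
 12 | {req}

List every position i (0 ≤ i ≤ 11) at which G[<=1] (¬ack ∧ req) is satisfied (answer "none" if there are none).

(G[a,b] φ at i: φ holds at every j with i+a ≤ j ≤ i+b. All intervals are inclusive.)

Evaluate at each i in [0,11]:
  i=0: ✗ (fails at j=1)
  i=1: ✗ (fails at j=1)
  i=2: ✗ (fails at j=2)
  i=3: ✗ (fails at j=4)
  i=4: ✗ (fails at j=4)
  i=5: ✗ (fails at j=5)
  i=6: ✗ (fails at j=6)
  i=7: ✗ (fails at j=7)
  i=8: ✗ (fails at j=8)
  i=9: ✗ (fails at j=9)
  i=10: ✓ (all of [10,11])
  i=11: ✓ (all of [11,12])

10, 11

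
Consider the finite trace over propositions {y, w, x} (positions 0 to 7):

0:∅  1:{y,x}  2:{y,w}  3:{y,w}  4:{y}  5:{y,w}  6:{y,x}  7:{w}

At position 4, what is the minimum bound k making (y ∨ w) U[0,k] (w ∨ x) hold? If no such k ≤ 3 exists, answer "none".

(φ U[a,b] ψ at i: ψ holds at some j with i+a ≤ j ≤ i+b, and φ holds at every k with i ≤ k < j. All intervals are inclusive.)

Need earliest j ≥ 4 with (w ∨ x), and (y ∨ w) at every k in [4,j-1].
  j=4: rhs fails.
  j=5: rhs holds; lhs holds on [4,4]. k = 1.

1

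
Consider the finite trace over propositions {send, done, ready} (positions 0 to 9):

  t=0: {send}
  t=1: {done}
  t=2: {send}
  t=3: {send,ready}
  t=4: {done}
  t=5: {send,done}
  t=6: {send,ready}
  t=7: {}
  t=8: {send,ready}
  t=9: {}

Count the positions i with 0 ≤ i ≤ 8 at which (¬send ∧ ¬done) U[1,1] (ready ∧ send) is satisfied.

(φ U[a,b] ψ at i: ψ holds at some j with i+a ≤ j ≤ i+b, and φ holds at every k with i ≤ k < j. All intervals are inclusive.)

Evaluate at each i in [0,8]:
  i=0: ✗ (no rhs in [1,1])
  i=1: ✗ (no rhs in [2,2])
  i=2: ✗ (lhs fails at k=2 before rhs at j=3)
  i=3: ✗ (no rhs in [4,4])
  i=4: ✗ (no rhs in [5,5])
  i=5: ✗ (lhs fails at k=5 before rhs at j=6)
  i=6: ✗ (no rhs in [7,7])
  i=7: ✓ (rhs at j=8; lhs holds on [7,7])
  i=8: ✗ (no rhs in [9,9])
Positions where it holds: {7} → 1.

1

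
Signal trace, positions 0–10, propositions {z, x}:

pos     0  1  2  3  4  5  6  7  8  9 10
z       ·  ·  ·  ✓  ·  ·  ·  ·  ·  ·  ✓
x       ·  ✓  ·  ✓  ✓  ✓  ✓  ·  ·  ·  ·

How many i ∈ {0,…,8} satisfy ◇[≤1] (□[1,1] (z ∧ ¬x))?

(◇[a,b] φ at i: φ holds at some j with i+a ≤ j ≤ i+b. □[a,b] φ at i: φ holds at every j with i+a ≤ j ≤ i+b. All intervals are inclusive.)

Evaluate at each i in [0,8]:
  i=0: ✗ (none in [0,1])
  i=1: ✗ (none in [1,2])
  i=2: ✗ (none in [2,3])
  i=3: ✗ (none in [3,4])
  i=4: ✗ (none in [4,5])
  i=5: ✗ (none in [5,6])
  i=6: ✗ (none in [6,7])
  i=7: ✗ (none in [7,8])
  i=8: ✓ (witness j=9)
Positions where it holds: {8} → 1.

1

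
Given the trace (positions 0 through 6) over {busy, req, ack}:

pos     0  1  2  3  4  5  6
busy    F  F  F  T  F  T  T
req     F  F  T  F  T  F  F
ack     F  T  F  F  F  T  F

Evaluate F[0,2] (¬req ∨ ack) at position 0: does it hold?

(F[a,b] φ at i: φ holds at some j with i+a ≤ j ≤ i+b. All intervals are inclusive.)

Check (¬req ∨ ack) at each j in [0,2]:
  j=0: true
  j=1: true
  j=2: false
Found at j=0 → formula holds.

Yes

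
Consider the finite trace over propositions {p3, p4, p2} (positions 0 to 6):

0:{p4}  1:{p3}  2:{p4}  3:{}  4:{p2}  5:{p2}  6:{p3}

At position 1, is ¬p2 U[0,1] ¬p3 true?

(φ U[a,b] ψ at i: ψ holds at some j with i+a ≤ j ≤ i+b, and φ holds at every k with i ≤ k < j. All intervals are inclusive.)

Need some j in [1,2] with ¬p3, and ¬p2 at every k in [1,j-1].
  j=1: ¬p3 false.
  j=2: ¬p3 holds; ¬p2 holds at every k in [1,1] → satisfied.

Holds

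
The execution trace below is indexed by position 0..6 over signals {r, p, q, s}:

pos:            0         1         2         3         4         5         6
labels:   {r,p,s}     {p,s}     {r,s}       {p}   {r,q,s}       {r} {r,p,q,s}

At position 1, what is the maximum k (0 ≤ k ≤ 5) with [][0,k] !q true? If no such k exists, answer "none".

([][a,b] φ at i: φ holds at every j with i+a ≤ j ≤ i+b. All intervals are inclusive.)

!q must hold from j=1 onward; find where it first fails.
  j=1: holds
  j=2: holds
  j=3: holds
  j=4: fails
Holds on [1,3], so largest k = 2.

2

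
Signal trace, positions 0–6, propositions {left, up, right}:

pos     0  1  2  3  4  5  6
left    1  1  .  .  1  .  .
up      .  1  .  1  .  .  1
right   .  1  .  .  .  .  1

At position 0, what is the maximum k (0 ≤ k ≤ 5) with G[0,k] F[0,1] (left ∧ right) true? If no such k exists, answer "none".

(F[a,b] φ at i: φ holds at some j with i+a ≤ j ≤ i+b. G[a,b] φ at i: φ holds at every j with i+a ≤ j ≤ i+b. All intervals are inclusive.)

F[0,1] (left ∧ right) must hold from j=0 onward; find where it first fails.
  j=0: holds
  j=1: holds
  j=2: fails
Holds on [0,1], so largest k = 1.

1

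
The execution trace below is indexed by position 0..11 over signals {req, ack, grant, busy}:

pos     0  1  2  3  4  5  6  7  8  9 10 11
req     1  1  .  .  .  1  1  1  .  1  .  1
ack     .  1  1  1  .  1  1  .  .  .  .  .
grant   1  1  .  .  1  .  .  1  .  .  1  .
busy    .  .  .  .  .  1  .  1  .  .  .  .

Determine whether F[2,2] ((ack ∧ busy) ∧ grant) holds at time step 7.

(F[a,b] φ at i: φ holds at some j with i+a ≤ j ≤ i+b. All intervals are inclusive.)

Check ((ack ∧ busy) ∧ grant) at each j in [9,9]:
  j=9: false
No position in the window satisfies it → formula fails.

False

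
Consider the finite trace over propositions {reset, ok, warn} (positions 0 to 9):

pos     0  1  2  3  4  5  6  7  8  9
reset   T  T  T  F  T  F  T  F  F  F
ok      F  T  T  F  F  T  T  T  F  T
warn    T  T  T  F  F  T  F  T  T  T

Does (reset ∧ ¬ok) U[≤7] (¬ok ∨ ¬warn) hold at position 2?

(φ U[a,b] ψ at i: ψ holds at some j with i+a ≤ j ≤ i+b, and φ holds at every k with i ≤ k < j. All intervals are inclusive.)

No

Need some j in [2,9] with (¬ok ∨ ¬warn), and (reset ∧ ¬ok) at every k in [2,j-1].
  j=2: (¬ok ∨ ¬warn) false.
  j=3: (¬ok ∨ ¬warn) holds, but (reset ∧ ¬ok) fails at k=2 → not this j.
  j=4: (¬ok ∨ ¬warn) holds, but (reset ∧ ¬ok) fails at k=2 → not this j.
  j=5: (¬ok ∨ ¬warn) false.
  j=6: (¬ok ∨ ¬warn) holds, but (reset ∧ ¬ok) fails at k=2 → not this j.
  j=7: (¬ok ∨ ¬warn) false.
  j=8: (¬ok ∨ ¬warn) holds, but (reset ∧ ¬ok) fails at k=2 → not this j.
  j=9: (¬ok ∨ ¬warn) false.
No j in the window works → until fails.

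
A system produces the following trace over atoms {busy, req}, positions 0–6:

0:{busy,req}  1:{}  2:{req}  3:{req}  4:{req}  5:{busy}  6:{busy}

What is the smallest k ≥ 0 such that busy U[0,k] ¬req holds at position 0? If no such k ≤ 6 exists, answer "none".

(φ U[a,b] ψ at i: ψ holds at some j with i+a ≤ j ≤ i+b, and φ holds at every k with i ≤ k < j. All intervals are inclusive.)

Need earliest j ≥ 0 with ¬req, and busy at every k in [0,j-1].
  j=0: rhs fails.
  j=1: rhs holds; lhs holds on [0,0]. k = 1.

1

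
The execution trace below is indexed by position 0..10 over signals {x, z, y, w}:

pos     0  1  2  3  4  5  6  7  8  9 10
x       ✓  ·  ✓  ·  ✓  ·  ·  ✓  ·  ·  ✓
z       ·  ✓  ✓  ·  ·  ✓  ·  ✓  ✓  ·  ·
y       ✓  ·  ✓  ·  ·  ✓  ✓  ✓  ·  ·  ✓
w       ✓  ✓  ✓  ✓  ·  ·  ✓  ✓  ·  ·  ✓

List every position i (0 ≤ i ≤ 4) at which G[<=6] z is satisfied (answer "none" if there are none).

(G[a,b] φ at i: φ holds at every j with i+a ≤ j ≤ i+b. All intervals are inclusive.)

Evaluate at each i in [0,4]:
  i=0: ✗ (fails at j=0)
  i=1: ✗ (fails at j=3)
  i=2: ✗ (fails at j=3)
  i=3: ✗ (fails at j=3)
  i=4: ✗ (fails at j=4)

none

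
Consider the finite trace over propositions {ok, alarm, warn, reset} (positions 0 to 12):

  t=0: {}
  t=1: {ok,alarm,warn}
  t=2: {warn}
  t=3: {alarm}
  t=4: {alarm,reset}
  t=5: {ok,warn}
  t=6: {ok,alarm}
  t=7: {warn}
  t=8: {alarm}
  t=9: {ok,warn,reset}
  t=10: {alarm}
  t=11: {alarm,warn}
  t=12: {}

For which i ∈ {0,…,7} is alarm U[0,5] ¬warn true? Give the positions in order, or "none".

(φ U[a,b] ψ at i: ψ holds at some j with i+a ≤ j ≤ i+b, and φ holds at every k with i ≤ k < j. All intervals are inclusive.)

Evaluate at each i in [0,7]:
  i=0: ✓ (rhs at j=0)
  i=1: ✗ (lhs fails at k=2 before rhs at j=3)
  i=2: ✗ (lhs fails at k=2 before rhs at j=3)
  i=3: ✓ (rhs at j=3)
  i=4: ✓ (rhs at j=4)
  i=5: ✗ (lhs fails at k=5 before rhs at j=6)
  i=6: ✓ (rhs at j=6)
  i=7: ✗ (lhs fails at k=7 before rhs at j=8)

0, 3, 4, 6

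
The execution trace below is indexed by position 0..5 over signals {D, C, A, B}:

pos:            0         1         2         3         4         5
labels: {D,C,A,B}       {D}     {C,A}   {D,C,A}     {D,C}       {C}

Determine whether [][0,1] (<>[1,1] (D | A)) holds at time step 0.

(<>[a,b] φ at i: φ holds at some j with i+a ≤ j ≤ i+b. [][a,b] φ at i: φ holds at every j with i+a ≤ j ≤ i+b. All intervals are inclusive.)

Check <>[1,1] (D | A) at every j in [0,1]:
  j=0: holds (witness at 1)
  j=1: holds (witness at 2)
All positions satisfy it → formula holds.

Holds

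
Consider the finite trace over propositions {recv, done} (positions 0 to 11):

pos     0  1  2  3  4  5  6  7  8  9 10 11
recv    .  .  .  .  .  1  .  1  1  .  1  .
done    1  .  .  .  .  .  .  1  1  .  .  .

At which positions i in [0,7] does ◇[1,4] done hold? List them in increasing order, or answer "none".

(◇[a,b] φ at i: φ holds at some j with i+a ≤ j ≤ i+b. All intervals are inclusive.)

Evaluate at each i in [0,7]:
  i=0: ✗ (none in [1,4])
  i=1: ✗ (none in [2,5])
  i=2: ✗ (none in [3,6])
  i=3: ✓ (witness j=7)
  i=4: ✓ (witness j=7)
  i=5: ✓ (witness j=7)
  i=6: ✓ (witness j=7)
  i=7: ✓ (witness j=8)

3, 4, 5, 6, 7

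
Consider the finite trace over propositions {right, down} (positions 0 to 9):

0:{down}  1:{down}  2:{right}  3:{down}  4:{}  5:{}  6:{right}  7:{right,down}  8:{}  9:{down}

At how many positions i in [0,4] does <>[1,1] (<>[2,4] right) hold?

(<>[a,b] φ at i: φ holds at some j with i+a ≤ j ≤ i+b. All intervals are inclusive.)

Evaluate at each i in [0,4]:
  i=0: ✗ (none in [1,1])
  i=1: ✓ (witness j=2)
  i=2: ✓ (witness j=3)
  i=3: ✓ (witness j=4)
  i=4: ✓ (witness j=5)
Positions where it holds: {1, 2, 3, 4} → 4.

4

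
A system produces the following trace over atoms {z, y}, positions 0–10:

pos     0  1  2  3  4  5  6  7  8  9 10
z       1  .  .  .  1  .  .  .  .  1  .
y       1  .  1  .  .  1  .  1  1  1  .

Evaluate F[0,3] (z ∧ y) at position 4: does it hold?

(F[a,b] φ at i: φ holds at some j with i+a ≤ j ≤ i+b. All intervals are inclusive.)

Check (z ∧ y) at each j in [4,7]:
  j=4: false
  j=5: false
  j=6: false
  j=7: false
No position in the window satisfies it → formula fails.

Does not hold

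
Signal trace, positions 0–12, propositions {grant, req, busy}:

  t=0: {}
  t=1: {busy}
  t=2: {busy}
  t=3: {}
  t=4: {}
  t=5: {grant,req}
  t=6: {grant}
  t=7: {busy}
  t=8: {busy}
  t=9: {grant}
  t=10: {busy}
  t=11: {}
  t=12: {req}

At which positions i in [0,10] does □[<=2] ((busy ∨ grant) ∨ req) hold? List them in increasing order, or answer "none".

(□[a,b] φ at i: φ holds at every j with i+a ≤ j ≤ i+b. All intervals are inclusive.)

Evaluate at each i in [0,10]:
  i=0: ✗ (fails at j=0)
  i=1: ✗ (fails at j=3)
  i=2: ✗ (fails at j=3)
  i=3: ✗ (fails at j=3)
  i=4: ✗ (fails at j=4)
  i=5: ✓ (all of [5,7])
  i=6: ✓ (all of [6,8])
  i=7: ✓ (all of [7,9])
  i=8: ✓ (all of [8,10])
  i=9: ✗ (fails at j=11)
  i=10: ✗ (fails at j=11)

5, 6, 7, 8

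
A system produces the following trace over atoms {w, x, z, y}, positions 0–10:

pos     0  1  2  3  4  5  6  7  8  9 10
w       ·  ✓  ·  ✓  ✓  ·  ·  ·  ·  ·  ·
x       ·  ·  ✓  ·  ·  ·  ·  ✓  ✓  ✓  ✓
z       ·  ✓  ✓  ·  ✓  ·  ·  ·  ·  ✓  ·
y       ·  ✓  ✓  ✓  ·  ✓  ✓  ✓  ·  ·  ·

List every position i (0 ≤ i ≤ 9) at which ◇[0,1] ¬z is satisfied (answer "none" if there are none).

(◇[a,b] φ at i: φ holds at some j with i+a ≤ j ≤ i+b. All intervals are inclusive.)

0, 2, 3, 4, 5, 6, 7, 8, 9

Evaluate at each i in [0,9]:
  i=0: ✓ (witness j=0)
  i=1: ✗ (none in [1,2])
  i=2: ✓ (witness j=3)
  i=3: ✓ (witness j=3)
  i=4: ✓ (witness j=5)
  i=5: ✓ (witness j=5)
  i=6: ✓ (witness j=6)
  i=7: ✓ (witness j=7)
  i=8: ✓ (witness j=8)
  i=9: ✓ (witness j=10)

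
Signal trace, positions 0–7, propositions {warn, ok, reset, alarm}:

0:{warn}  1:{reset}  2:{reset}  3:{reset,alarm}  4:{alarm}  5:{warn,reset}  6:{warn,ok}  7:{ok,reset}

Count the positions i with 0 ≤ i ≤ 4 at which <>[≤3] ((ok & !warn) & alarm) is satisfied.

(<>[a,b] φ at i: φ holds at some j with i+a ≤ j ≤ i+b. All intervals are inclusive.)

Evaluate at each i in [0,4]:
  i=0: ✗ (none in [0,3])
  i=1: ✗ (none in [1,4])
  i=2: ✗ (none in [2,5])
  i=3: ✗ (none in [3,6])
  i=4: ✗ (none in [4,7])
Positions where it holds: {} → 0.

0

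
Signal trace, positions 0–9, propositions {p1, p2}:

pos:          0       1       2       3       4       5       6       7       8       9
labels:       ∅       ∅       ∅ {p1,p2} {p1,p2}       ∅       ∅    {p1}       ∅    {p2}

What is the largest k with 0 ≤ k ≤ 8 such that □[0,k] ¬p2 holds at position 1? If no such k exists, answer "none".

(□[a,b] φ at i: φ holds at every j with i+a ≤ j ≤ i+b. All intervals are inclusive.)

¬p2 must hold from j=1 onward; find where it first fails.
  j=1: holds
  j=2: holds
  j=3: fails
Holds on [1,2], so largest k = 1.

1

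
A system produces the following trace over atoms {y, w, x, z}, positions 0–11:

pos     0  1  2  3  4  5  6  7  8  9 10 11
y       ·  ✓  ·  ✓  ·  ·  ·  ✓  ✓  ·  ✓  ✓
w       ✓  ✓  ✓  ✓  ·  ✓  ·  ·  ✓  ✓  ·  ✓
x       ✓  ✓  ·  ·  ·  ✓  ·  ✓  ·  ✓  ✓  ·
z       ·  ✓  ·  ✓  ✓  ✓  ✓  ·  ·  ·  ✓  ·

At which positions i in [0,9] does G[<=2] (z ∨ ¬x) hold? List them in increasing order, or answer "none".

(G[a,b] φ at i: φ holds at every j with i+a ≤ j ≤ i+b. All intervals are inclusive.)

Evaluate at each i in [0,9]:
  i=0: ✗ (fails at j=0)
  i=1: ✓ (all of [1,3])
  i=2: ✓ (all of [2,4])
  i=3: ✓ (all of [3,5])
  i=4: ✓ (all of [4,6])
  i=5: ✗ (fails at j=7)
  i=6: ✗ (fails at j=7)
  i=7: ✗ (fails at j=7)
  i=8: ✗ (fails at j=9)
  i=9: ✗ (fails at j=9)

1, 2, 3, 4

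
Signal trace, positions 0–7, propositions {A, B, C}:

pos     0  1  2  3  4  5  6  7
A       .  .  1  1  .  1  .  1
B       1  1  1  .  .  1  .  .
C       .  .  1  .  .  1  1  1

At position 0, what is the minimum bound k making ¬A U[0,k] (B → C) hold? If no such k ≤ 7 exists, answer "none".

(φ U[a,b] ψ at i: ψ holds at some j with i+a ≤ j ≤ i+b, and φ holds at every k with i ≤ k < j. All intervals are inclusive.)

Need earliest j ≥ 0 with (B → C), and ¬A at every k in [0,j-1].
  j=0: rhs fails.
  j=1: rhs fails.
  j=2: rhs holds; lhs holds on [0,1]. k = 2.

2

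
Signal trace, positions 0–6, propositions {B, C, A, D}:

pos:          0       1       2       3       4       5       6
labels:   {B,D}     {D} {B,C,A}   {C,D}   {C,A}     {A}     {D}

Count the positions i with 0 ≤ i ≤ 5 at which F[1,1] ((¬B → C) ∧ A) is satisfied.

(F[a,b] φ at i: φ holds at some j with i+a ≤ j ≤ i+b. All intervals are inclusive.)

2

Evaluate at each i in [0,5]:
  i=0: ✗ (none in [1,1])
  i=1: ✓ (witness j=2)
  i=2: ✗ (none in [3,3])
  i=3: ✓ (witness j=4)
  i=4: ✗ (none in [5,5])
  i=5: ✗ (none in [6,6])
Positions where it holds: {1, 3} → 2.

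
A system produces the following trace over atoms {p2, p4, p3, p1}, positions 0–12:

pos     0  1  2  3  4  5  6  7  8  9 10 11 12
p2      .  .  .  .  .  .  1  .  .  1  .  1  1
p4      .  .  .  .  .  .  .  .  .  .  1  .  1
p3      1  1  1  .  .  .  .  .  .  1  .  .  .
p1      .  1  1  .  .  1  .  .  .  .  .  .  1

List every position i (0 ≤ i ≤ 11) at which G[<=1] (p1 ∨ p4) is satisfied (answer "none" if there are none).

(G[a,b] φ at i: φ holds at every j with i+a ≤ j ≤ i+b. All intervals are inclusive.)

Evaluate at each i in [0,11]:
  i=0: ✗ (fails at j=0)
  i=1: ✓ (all of [1,2])
  i=2: ✗ (fails at j=3)
  i=3: ✗ (fails at j=3)
  i=4: ✗ (fails at j=4)
  i=5: ✗ (fails at j=6)
  i=6: ✗ (fails at j=6)
  i=7: ✗ (fails at j=7)
  i=8: ✗ (fails at j=8)
  i=9: ✗ (fails at j=9)
  i=10: ✗ (fails at j=11)
  i=11: ✗ (fails at j=11)

1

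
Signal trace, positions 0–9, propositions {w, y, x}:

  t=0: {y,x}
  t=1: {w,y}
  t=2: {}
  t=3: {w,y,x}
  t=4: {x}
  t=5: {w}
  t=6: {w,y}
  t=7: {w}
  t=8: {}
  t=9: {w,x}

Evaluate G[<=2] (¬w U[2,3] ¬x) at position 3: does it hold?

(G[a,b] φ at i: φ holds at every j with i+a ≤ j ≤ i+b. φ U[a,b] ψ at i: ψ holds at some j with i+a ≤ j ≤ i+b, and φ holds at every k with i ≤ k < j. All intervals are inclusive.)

Check (¬w U[2,3] ¬x) at every j in [3,5]:
  j=3: fails
  j=4: fails
  j=5: fails
Fails at j=3 → formula fails.

False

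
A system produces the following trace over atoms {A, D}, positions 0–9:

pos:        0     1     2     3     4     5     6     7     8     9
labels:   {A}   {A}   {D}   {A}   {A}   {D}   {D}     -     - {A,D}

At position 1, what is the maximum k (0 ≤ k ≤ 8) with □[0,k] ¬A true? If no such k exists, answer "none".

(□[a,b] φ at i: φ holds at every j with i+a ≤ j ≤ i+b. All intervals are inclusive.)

¬A must hold from j=1 onward; find where it first fails.
  j=1: fails → no k works.

none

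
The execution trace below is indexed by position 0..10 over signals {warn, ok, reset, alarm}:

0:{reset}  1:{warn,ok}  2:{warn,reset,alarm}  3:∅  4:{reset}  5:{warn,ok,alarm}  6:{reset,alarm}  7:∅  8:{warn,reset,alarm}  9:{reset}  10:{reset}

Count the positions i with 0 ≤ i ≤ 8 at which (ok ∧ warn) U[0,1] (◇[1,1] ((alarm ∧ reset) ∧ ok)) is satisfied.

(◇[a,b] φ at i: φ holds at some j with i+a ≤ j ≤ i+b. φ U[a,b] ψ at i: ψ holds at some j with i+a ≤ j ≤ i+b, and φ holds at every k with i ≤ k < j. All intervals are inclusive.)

Evaluate at each i in [0,8]:
  i=0: ✗ (no rhs in [0,1])
  i=1: ✗ (no rhs in [1,2])
  i=2: ✗ (no rhs in [2,3])
  i=3: ✗ (no rhs in [3,4])
  i=4: ✗ (no rhs in [4,5])
  i=5: ✗ (no rhs in [5,6])
  i=6: ✗ (no rhs in [6,7])
  i=7: ✗ (no rhs in [7,8])
  i=8: ✗ (no rhs in [8,9])
Positions where it holds: {} → 0.

0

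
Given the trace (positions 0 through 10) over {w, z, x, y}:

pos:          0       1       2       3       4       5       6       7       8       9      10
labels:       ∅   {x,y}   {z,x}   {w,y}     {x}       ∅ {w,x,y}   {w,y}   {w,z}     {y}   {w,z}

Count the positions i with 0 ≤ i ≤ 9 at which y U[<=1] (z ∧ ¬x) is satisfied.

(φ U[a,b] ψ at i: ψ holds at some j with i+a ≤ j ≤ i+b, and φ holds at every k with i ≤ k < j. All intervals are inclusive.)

Evaluate at each i in [0,9]:
  i=0: ✗ (no rhs in [0,1])
  i=1: ✗ (no rhs in [1,2])
  i=2: ✗ (no rhs in [2,3])
  i=3: ✗ (no rhs in [3,4])
  i=4: ✗ (no rhs in [4,5])
  i=5: ✗ (no rhs in [5,6])
  i=6: ✗ (no rhs in [6,7])
  i=7: ✓ (rhs at j=8; lhs holds on [7,7])
  i=8: ✓ (rhs at j=8)
  i=9: ✓ (rhs at j=10; lhs holds on [9,9])
Positions where it holds: {7, 8, 9} → 3.

3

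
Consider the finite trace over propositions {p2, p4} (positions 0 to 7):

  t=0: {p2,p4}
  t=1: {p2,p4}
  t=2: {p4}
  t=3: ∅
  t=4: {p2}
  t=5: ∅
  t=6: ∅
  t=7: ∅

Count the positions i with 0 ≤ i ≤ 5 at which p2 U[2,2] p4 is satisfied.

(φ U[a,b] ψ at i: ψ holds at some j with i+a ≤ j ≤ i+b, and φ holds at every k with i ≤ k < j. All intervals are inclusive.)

1

Evaluate at each i in [0,5]:
  i=0: ✓ (rhs at j=2; lhs holds on [0,1])
  i=1: ✗ (no rhs in [3,3])
  i=2: ✗ (no rhs in [4,4])
  i=3: ✗ (no rhs in [5,5])
  i=4: ✗ (no rhs in [6,6])
  i=5: ✗ (no rhs in [7,7])
Positions where it holds: {0} → 1.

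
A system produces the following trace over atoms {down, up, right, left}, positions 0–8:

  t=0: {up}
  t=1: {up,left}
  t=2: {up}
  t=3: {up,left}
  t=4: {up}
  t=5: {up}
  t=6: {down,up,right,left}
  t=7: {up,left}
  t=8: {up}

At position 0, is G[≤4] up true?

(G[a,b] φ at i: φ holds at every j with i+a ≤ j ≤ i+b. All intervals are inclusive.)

Holds

Check up at every j in [0,4]:
  j=0: true
  j=1: true
  j=2: true
  j=3: true
  j=4: true
All positions satisfy it → formula holds.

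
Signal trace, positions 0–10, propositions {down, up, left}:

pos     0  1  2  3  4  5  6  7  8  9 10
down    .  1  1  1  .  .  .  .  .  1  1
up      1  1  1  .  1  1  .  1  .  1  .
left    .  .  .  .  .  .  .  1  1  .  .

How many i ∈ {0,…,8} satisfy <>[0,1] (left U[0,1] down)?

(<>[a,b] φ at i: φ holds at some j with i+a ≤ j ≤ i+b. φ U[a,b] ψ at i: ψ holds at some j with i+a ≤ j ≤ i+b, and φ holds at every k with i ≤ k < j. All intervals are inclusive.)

6

Evaluate at each i in [0,8]:
  i=0: ✓ (witness j=1)
  i=1: ✓ (witness j=1)
  i=2: ✓ (witness j=2)
  i=3: ✓ (witness j=3)
  i=4: ✗ (none in [4,5])
  i=5: ✗ (none in [5,6])
  i=6: ✗ (none in [6,7])
  i=7: ✓ (witness j=8)
  i=8: ✓ (witness j=8)
Positions where it holds: {0, 1, 2, 3, 7, 8} → 6.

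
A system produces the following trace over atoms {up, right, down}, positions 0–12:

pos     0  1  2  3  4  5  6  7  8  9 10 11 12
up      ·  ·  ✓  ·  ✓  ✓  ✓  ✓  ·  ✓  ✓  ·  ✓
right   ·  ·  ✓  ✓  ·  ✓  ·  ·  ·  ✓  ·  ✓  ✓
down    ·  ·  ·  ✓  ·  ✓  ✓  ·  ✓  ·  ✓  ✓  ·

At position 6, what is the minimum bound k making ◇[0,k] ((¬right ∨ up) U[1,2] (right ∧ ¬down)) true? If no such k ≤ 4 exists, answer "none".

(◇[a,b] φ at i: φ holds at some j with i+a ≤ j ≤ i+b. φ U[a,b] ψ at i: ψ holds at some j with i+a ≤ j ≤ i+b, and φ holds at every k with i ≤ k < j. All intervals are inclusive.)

Scan j = 6,7,… for ((¬right ∨ up) U[1,2] (right ∧ ¬down)):
  j=6: fails
  j=7: holds
First hit at j=7, so smallest k = 7-6 = 1.

1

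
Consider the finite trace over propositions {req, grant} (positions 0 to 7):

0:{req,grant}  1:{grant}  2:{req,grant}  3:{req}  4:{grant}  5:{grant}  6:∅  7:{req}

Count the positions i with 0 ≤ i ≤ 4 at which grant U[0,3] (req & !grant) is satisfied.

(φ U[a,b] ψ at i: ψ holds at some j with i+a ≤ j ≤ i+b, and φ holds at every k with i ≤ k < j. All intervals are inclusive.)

4

Evaluate at each i in [0,4]:
  i=0: ✓ (rhs at j=3; lhs holds on [0,2])
  i=1: ✓ (rhs at j=3; lhs holds on [1,2])
  i=2: ✓ (rhs at j=3; lhs holds on [2,2])
  i=3: ✓ (rhs at j=3)
  i=4: ✗ (lhs fails at k=6 before rhs at j=7)
Positions where it holds: {0, 1, 2, 3} → 4.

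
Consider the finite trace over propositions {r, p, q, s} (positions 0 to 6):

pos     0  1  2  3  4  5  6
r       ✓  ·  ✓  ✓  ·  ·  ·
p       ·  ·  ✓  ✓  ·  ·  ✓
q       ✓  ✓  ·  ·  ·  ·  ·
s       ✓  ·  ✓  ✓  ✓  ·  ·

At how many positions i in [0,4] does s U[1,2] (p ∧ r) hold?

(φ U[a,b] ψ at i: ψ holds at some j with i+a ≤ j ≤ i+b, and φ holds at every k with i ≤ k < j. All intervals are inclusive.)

Evaluate at each i in [0,4]:
  i=0: ✗ (lhs fails at k=1 before rhs at j=2)
  i=1: ✗ (lhs fails at k=1 before rhs at j=2)
  i=2: ✓ (rhs at j=3; lhs holds on [2,2])
  i=3: ✗ (no rhs in [4,5])
  i=4: ✗ (no rhs in [5,6])
Positions where it holds: {2} → 1.

1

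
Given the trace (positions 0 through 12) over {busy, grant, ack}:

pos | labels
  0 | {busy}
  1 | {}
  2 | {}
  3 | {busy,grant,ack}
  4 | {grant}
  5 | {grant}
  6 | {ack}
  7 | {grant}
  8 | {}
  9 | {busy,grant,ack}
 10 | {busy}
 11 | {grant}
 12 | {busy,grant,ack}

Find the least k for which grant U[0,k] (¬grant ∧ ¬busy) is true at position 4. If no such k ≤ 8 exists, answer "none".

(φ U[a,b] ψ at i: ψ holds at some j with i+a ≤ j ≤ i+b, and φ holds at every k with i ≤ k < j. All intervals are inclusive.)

2

Need earliest j ≥ 4 with (¬grant ∧ ¬busy), and grant at every k in [4,j-1].
  j=4: rhs fails.
  j=5: rhs fails.
  j=6: rhs holds; lhs holds on [4,5]. k = 2.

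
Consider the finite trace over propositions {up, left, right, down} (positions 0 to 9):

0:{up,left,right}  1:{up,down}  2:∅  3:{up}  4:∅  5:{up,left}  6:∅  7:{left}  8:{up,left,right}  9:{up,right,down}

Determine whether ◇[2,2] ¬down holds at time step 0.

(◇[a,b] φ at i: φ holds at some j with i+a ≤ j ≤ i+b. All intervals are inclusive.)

Check ¬down at each j in [2,2]:
  j=2: true
Found at j=2 → formula holds.

Holds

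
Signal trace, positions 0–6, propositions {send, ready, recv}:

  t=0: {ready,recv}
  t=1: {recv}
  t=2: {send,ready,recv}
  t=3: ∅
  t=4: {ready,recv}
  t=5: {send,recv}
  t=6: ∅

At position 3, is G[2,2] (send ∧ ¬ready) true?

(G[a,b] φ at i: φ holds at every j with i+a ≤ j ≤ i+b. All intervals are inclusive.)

Check (send ∧ ¬ready) at every j in [5,5]:
  j=5: true
All positions satisfy it → formula holds.

Yes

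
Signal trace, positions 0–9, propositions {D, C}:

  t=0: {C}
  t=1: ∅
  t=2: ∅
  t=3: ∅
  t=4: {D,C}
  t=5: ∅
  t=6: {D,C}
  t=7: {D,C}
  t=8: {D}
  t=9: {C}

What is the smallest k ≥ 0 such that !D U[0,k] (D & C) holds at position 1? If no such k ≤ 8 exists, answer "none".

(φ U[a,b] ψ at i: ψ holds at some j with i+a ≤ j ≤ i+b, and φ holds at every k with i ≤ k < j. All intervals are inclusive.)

3

Need earliest j ≥ 1 with (D & C), and !D at every k in [1,j-1].
  j=1: rhs fails.
  j=2: rhs fails.
  j=3: rhs fails.
  j=4: rhs holds; lhs holds on [1,3]. k = 3.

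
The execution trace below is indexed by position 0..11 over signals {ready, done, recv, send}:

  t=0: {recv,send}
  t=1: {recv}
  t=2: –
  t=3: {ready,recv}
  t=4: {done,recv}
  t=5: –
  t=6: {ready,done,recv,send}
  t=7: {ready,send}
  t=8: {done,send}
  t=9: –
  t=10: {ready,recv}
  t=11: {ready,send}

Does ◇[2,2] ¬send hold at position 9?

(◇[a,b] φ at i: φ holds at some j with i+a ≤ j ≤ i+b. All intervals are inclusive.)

Check ¬send at each j in [11,11]:
  j=11: false
No position in the window satisfies it → formula fails.

Does not hold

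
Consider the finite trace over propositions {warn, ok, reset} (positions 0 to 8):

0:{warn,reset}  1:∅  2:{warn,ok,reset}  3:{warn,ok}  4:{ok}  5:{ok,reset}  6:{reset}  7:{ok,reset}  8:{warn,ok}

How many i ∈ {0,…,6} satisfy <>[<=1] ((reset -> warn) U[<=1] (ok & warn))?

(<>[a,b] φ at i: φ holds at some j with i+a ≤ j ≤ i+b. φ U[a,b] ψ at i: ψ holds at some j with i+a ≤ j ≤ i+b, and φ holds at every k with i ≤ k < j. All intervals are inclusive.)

Evaluate at each i in [0,6]:
  i=0: ✓ (witness j=1)
  i=1: ✓ (witness j=1)
  i=2: ✓ (witness j=2)
  i=3: ✓ (witness j=3)
  i=4: ✗ (none in [4,5])
  i=5: ✗ (none in [5,6])
  i=6: ✗ (none in [6,7])
Positions where it holds: {0, 1, 2, 3} → 4.

4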